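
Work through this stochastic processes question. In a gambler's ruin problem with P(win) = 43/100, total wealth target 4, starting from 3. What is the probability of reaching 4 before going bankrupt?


Gambler's ruin formula:
r = q/p = 0.5700/0.4300 = 1.3256
P(win) = (1 - r^i)/(1 - r^N)
= (1 - 1.3256^3)/(1 - 1.3256^4)
= 0.6367

0.6367


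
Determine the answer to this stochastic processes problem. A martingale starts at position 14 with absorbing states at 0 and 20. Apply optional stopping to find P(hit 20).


By optional stopping theorem: E(M at tau) = M(0) = 14
P(hit 20)*20 + P(hit 0)*0 = 14
P(hit 20) = (14 - 0)/(20 - 0) = 7/10 = 0.7000

0.7000


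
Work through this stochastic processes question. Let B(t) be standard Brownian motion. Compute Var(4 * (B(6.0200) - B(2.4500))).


Var(alpha*(B(t)-B(s))) = alpha^2 * (t-s)
= 4^2 * (6.0200 - 2.4500)
= 16 * 3.5700
= 57.1200

57.1200


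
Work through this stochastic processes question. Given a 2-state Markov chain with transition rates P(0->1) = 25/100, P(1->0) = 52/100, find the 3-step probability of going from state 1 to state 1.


Computing P^3 by matrix multiplication.
P = [[0.7500, 0.2500], [0.5200, 0.4800]]
After raising P to the power 3:
P^3(1,1) = 0.3329

0.3329


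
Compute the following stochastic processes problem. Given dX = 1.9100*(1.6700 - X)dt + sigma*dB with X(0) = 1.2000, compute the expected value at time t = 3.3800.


E[X(t)] = mu + (X(0) - mu)*exp(-theta*t)
= 1.6700 + (1.2000 - 1.6700)*exp(-1.9100*3.3800)
= 1.6700 + -0.4700 * 0.0016
= 1.6693

1.6693


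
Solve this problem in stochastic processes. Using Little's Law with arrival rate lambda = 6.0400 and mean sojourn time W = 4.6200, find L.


Little's Law: L = lambda * W
= 6.0400 * 4.6200
= 27.9048

27.9048


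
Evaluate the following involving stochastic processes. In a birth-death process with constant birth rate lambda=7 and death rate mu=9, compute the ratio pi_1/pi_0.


For birth-death process, pi_n/pi_0 = (lambda/mu)^n
= (7/9)^1
= 0.7778

0.7778


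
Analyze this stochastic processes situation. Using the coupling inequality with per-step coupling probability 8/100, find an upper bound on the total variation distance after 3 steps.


TV distance bound <= (1-delta)^n
= (1 - 0.0800)^3
= 0.9200^3
= 0.7787

0.7787


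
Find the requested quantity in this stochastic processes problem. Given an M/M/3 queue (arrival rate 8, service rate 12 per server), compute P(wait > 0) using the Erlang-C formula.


a = lambda/mu = 0.6667
rho = a/c = 0.2222
Erlang-C formula applied:
C(c,a) = 0.0325

0.0325


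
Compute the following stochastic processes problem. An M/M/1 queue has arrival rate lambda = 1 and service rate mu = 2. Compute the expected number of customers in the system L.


rho = 1/2 = 0.5000
L = rho/(1-rho)
= 0.5000/0.5000
= 1.0000

1.0000


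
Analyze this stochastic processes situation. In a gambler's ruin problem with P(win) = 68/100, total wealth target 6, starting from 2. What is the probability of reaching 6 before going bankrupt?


Gambler's ruin formula:
r = q/p = 0.3200/0.6800 = 0.4706
P(win) = (1 - r^i)/(1 - r^N)
= (1 - 0.4706^2)/(1 - 0.4706^6)
= 0.7871

0.7871


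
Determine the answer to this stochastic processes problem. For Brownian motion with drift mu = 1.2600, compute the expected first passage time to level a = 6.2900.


Expected first passage time = a/mu
= 6.2900/1.2600
= 4.9921

4.9921


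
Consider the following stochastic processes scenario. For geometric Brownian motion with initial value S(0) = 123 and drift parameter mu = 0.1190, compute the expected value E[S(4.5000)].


E[S(t)] = S(0) * exp(mu * t)
= 123 * exp(0.1190 * 4.5000)
= 123 * 1.7083
= 210.1212

210.1212


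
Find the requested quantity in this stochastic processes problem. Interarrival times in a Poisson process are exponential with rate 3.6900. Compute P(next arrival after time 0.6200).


P(X > t) = exp(-lambda * t)
= exp(-3.6900 * 0.6200)
= exp(-2.2878) = 0.1015

0.1015


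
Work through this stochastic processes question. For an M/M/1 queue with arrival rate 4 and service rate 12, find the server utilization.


rho = lambda/mu
= 4/12
= 0.3333

0.3333


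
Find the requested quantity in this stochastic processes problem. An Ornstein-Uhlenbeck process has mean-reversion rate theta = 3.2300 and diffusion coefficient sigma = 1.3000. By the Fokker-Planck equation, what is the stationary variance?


Stationary variance = sigma^2 / (2*theta)
= 1.3000^2 / (2*3.2300)
= 1.6900 / 6.4600
= 0.2616

0.2616


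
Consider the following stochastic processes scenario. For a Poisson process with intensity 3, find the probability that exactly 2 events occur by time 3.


P(N(t)=k) = (lambda*t)^k * exp(-lambda*t) / k!
lambda*t = 9
= 9^2 * exp(-9) / 2!
= 81 * 1.2341e-04 / 2
= 0.0050

0.0050


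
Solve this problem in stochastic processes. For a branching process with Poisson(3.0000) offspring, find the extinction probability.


Since mu = 3.0000 > 1, extinction prob q < 1.
Solve s = exp(mu*(s-1)) iteratively.
q = 0.0595

0.0595


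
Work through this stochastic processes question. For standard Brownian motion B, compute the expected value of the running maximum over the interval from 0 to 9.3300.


E(max B(s)) = sqrt(2t/pi)
= sqrt(2*9.3300/pi)
= sqrt(5.9397)
= 2.4371

2.4371


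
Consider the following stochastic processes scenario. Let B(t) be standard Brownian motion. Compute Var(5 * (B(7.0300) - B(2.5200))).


Var(alpha*(B(t)-B(s))) = alpha^2 * (t-s)
= 5^2 * (7.0300 - 2.5200)
= 25 * 4.5100
= 112.7500

112.7500


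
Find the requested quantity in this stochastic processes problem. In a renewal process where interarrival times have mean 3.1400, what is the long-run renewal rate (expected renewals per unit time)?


Long-run renewal rate = 1/E(X)
= 1/3.1400
= 0.3185

0.3185


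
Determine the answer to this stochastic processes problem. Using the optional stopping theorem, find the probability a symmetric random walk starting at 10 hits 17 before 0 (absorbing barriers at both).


By optional stopping theorem: E(M at tau) = M(0) = 10
P(hit 17)*17 + P(hit 0)*0 = 10
P(hit 17) = (10 - 0)/(17 - 0) = 10/17 = 0.5882

0.5882


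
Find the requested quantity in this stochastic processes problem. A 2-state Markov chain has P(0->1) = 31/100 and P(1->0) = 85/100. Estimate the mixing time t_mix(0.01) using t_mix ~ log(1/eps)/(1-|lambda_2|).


lambda_2 = |1 - p01 - p10| = |1 - 0.3100 - 0.8500| = 0.1600
t_mix ~ log(1/eps)/(1 - |lambda_2|)
= log(100)/(1 - 0.1600) = 4.6052/0.8400
= 5.4823

5.4823


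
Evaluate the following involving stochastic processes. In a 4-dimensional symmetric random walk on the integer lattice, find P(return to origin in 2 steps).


P(return in 2 steps) = P(reverse first step) = 1/(2d)
= 1/8
= 0.1250

0.1250


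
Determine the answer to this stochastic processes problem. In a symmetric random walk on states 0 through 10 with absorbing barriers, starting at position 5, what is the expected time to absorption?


For symmetric RW on 0,...,N with absorbing barriers, E(i) = i*(N-i)
E(5) = 5 * 5 = 25

25


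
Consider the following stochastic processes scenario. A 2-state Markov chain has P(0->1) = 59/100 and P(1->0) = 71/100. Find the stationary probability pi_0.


Stationary distribution: pi_0 = p10/(p01+p10), pi_1 = p01/(p01+p10)
p01 = 0.5900, p10 = 0.7100
pi_0 = 0.5462

0.5462


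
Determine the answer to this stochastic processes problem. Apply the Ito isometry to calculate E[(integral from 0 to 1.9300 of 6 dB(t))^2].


By Ito isometry: E[(int f dB)^2] = int f^2 dt
= 6^2 * 1.9300
= 36 * 1.9300 = 69.4800

69.4800


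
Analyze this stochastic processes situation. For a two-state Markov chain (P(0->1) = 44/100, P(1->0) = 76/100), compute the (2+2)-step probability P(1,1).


P^4 = P^2 * P^2
Computing via matrix multiplication of the transition matrix.
Entry (1,1) of P^4 = 0.3677

0.3677


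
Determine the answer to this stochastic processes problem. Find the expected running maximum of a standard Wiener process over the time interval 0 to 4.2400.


E(max B(s)) = sqrt(2t/pi)
= sqrt(2*4.2400/pi)
= sqrt(2.6993)
= 1.6429

1.6429


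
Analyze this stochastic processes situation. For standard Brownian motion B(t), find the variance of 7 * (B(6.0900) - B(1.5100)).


Var(alpha*(B(t)-B(s))) = alpha^2 * (t-s)
= 7^2 * (6.0900 - 1.5100)
= 49 * 4.5800
= 224.4200

224.4200


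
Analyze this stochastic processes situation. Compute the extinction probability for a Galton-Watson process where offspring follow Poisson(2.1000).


Since mu = 2.1000 > 1, extinction prob q < 1.
Solve s = exp(mu*(s-1)) iteratively.
q = 0.1779

0.1779


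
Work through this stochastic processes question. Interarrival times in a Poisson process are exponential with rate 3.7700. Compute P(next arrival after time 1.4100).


P(X > t) = exp(-lambda * t)
= exp(-3.7700 * 1.4100)
= exp(-5.3157) = 0.0049

0.0049


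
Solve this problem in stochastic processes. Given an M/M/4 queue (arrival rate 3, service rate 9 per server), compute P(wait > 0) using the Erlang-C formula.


a = lambda/mu = 0.3333
rho = a/c = 0.0833
Erlang-C formula applied:
C(c,a) = 4.0209e-04

4.0209e-04


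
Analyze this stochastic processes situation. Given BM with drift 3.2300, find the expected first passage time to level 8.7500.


Expected first passage time = a/mu
= 8.7500/3.2300
= 2.7090

2.7090


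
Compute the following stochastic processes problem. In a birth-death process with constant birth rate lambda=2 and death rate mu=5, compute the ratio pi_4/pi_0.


For birth-death process, pi_n/pi_0 = (lambda/mu)^n
= (2/5)^4
= 0.0256

0.0256


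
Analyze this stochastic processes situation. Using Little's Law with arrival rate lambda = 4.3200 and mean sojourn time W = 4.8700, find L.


Little's Law: L = lambda * W
= 4.3200 * 4.8700
= 21.0384

21.0384


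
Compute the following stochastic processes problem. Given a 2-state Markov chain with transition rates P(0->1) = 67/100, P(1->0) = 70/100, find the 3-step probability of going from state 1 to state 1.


Computing P^3 by matrix multiplication.
P = [[0.3300, 0.6700], [0.7000, 0.3000]]
After raising P to the power 3:
P^3(1,1) = 0.4632

0.4632


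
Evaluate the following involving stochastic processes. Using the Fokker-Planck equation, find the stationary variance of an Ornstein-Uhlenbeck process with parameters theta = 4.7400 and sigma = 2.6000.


Stationary variance = sigma^2 / (2*theta)
= 2.6000^2 / (2*4.7400)
= 6.7600 / 9.4800
= 0.7131

0.7131


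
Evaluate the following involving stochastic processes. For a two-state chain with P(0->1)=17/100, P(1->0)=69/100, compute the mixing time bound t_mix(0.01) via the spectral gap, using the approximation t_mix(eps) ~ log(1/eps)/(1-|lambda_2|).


lambda_2 = |1 - p01 - p10| = |1 - 0.1700 - 0.6900| = 0.1400
t_mix ~ log(1/eps)/(1 - |lambda_2|)
= log(100)/(1 - 0.1400) = 4.6052/0.8600
= 5.3548

5.3548


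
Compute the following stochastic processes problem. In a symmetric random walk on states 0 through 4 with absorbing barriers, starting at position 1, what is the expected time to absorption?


For symmetric RW on 0,...,N with absorbing barriers, E(i) = i*(N-i)
E(1) = 1 * 3 = 3

3


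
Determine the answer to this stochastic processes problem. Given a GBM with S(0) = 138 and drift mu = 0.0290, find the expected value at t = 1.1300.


E[S(t)] = S(0) * exp(mu * t)
= 138 * exp(0.0290 * 1.1300)
= 138 * 1.0333
= 142.5972

142.5972


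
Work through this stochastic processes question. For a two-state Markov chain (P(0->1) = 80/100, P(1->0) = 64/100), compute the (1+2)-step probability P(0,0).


P^3 = P^1 * P^2
Computing via matrix multiplication of the transition matrix.
Entry (0,0) of P^3 = 0.3971

0.3971


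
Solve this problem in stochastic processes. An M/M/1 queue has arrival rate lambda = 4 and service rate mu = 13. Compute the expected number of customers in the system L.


rho = 4/13 = 0.3077
L = rho/(1-rho)
= 0.3077/0.6923
= 0.4444

0.4444


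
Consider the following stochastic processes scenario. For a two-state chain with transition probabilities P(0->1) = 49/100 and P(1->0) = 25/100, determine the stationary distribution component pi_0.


Stationary distribution: pi_0 = p10/(p01+p10), pi_1 = p01/(p01+p10)
p01 = 0.4900, p10 = 0.2500
pi_0 = 0.3378

0.3378


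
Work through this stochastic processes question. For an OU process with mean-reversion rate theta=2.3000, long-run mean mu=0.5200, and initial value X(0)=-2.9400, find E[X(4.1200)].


E[X(t)] = mu + (X(0) - mu)*exp(-theta*t)
= 0.5200 + (-2.9400 - 0.5200)*exp(-2.3000*4.1200)
= 0.5200 + -3.4600 * 7.6670e-05
= 0.5197

0.5197


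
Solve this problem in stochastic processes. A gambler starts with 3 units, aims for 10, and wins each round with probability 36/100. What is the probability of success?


Gambler's ruin formula:
r = q/p = 0.6400/0.3600 = 1.7778
P(win) = (1 - r^i)/(1 - r^N)
= (1 - 1.7778^3)/(1 - 1.7778^10)
= 0.0147

0.0147


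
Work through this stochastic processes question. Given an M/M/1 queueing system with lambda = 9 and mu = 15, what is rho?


rho = lambda/mu
= 9/15
= 0.6000

0.6000


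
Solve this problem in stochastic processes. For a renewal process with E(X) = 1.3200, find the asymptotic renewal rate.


Long-run renewal rate = 1/E(X)
= 1/1.3200
= 0.7576

0.7576


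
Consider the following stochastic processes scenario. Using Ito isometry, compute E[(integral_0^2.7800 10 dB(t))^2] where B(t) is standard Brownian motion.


By Ito isometry: E[(int f dB)^2] = int f^2 dt
= 10^2 * 2.7800
= 100 * 2.7800 = 278.0000

278.0000


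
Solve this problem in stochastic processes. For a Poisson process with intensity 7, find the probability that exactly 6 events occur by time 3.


P(N(t)=k) = (lambda*t)^k * exp(-lambda*t) / k!
lambda*t = 21
= 21^6 * exp(-21) / 6!
= 85766121 * 7.5826e-10 / 720
= 9.0323e-05

9.0323e-05


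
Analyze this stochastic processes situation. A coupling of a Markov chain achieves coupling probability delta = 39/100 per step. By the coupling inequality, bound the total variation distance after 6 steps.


TV distance bound <= (1-delta)^n
= (1 - 0.3900)^6
= 0.6100^6
= 0.0515

0.0515


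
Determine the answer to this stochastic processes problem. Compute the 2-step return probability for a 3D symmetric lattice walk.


P(return in 2 steps) = P(reverse first step) = 1/(2d)
= 1/6
= 0.1667

0.1667


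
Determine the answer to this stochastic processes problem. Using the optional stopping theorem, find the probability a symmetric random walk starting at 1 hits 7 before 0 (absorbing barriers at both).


By optional stopping theorem: E(M at tau) = M(0) = 1
P(hit 7)*7 + P(hit 0)*0 = 1
P(hit 7) = (1 - 0)/(7 - 0) = 1/7 = 0.1429

0.1429


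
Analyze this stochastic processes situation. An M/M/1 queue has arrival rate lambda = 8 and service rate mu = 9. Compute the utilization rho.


rho = lambda/mu
= 8/9
= 0.8889

0.8889


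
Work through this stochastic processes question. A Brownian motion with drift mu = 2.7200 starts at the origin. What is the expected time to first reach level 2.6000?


Expected first passage time = a/mu
= 2.6000/2.7200
= 0.9559

0.9559


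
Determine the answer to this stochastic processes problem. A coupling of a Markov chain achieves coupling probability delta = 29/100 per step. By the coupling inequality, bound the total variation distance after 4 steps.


TV distance bound <= (1-delta)^n
= (1 - 0.2900)^4
= 0.7100^4
= 0.2541

0.2541


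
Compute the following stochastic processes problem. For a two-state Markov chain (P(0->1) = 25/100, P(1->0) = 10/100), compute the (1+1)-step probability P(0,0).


P^2 = P^1 * P^1
Computing via matrix multiplication of the transition matrix.
Entry (0,0) of P^2 = 0.5875

0.5875


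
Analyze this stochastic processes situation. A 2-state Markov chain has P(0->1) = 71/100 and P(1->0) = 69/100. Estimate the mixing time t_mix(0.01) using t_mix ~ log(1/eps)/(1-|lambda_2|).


lambda_2 = |1 - p01 - p10| = |1 - 0.7100 - 0.6900| = 0.4000
t_mix ~ log(1/eps)/(1 - |lambda_2|)
= log(100)/(1 - 0.4000) = 4.6052/0.6000
= 7.6753

7.6753


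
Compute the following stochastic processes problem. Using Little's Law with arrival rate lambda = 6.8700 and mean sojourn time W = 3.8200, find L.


Little's Law: L = lambda * W
= 6.8700 * 3.8200
= 26.2434

26.2434


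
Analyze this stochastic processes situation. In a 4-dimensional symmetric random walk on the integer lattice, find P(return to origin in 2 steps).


P(return in 2 steps) = P(reverse first step) = 1/(2d)
= 1/8
= 0.1250

0.1250


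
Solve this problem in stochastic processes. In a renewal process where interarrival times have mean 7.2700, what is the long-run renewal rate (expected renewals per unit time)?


Long-run renewal rate = 1/E(X)
= 1/7.2700
= 0.1376

0.1376


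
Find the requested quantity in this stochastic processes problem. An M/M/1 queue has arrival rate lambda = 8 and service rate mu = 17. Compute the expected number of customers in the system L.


rho = 8/17 = 0.4706
L = rho/(1-rho)
= 0.4706/0.5294
= 0.8889

0.8889


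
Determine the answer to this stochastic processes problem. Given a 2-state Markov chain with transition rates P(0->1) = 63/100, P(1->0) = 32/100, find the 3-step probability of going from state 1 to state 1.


Computing P^3 by matrix multiplication.
P = [[0.3700, 0.6300], [0.3200, 0.6800]]
After raising P to the power 3:
P^3(1,1) = 0.6632

0.6632


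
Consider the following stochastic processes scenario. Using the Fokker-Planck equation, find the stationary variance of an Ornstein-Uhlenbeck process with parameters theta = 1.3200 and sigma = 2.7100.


Stationary variance = sigma^2 / (2*theta)
= 2.7100^2 / (2*1.3200)
= 7.3441 / 2.6400
= 2.7819

2.7819


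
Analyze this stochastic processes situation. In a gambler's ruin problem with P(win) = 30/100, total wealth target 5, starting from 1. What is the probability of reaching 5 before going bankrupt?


Gambler's ruin formula:
r = q/p = 0.7000/0.3000 = 2.3333
P(win) = (1 - r^i)/(1 - r^N)
= (1 - 2.3333^1)/(1 - 2.3333^5)
= 0.0196

0.0196


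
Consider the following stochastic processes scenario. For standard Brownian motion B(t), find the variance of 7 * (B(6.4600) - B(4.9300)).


Var(alpha*(B(t)-B(s))) = alpha^2 * (t-s)
= 7^2 * (6.4600 - 4.9300)
= 49 * 1.5300
= 74.9700

74.9700


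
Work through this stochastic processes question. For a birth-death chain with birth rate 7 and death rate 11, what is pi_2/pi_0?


For birth-death process, pi_n/pi_0 = (lambda/mu)^n
= (7/11)^2
= 0.4050

0.4050


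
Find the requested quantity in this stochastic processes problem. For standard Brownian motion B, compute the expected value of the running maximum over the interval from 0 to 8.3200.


E(max B(s)) = sqrt(2t/pi)
= sqrt(2*8.3200/pi)
= sqrt(5.2967)
= 2.3015

2.3015


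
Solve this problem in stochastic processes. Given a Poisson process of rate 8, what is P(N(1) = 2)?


P(N(t)=k) = (lambda*t)^k * exp(-lambda*t) / k!
lambda*t = 8
= 8^2 * exp(-8) / 2!
= 64 * 3.3546e-04 / 2
= 0.0107

0.0107


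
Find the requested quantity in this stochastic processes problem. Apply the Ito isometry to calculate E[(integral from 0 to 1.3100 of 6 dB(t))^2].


By Ito isometry: E[(int f dB)^2] = int f^2 dt
= 6^2 * 1.3100
= 36 * 1.3100 = 47.1600

47.1600


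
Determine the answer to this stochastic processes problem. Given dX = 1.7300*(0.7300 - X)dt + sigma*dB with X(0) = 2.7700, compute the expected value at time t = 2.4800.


E[X(t)] = mu + (X(0) - mu)*exp(-theta*t)
= 0.7300 + (2.7700 - 0.7300)*exp(-1.7300*2.4800)
= 0.7300 + 2.0400 * 0.0137
= 0.7579

0.7579


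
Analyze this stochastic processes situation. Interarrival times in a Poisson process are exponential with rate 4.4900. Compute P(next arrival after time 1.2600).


P(X > t) = exp(-lambda * t)
= exp(-4.4900 * 1.2600)
= exp(-5.6574) = 0.0035

0.0035


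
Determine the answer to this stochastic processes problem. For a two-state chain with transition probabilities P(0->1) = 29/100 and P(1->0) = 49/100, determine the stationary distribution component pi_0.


Stationary distribution: pi_0 = p10/(p01+p10), pi_1 = p01/(p01+p10)
p01 = 0.2900, p10 = 0.4900
pi_0 = 0.6282

0.6282


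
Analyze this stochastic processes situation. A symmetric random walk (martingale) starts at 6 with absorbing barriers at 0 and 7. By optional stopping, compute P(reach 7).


By optional stopping theorem: E(M at tau) = M(0) = 6
P(hit 7)*7 + P(hit 0)*0 = 6
P(hit 7) = (6 - 0)/(7 - 0) = 6/7 = 0.8571

0.8571


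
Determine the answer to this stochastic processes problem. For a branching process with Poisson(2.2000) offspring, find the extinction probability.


Since mu = 2.2000 > 1, extinction prob q < 1.
Solve s = exp(mu*(s-1)) iteratively.
q = 0.1563

0.1563


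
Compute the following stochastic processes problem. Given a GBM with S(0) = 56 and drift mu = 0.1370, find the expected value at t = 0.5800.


E[S(t)] = S(0) * exp(mu * t)
= 56 * exp(0.1370 * 0.5800)
= 56 * 1.0827
= 60.6313

60.6313


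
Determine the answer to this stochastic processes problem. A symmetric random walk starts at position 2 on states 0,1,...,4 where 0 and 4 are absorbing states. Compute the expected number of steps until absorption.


For symmetric RW on 0,...,N with absorbing barriers, E(i) = i*(N-i)
E(2) = 2 * 2 = 4

4


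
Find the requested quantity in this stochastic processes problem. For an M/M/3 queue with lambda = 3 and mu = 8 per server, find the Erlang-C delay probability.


a = lambda/mu = 0.3750
rho = a/c = 0.1250
Erlang-C formula applied:
C(c,a) = 0.0069

0.0069


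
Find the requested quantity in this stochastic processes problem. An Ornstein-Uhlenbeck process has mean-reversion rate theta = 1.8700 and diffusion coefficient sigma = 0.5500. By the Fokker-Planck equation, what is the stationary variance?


Stationary variance = sigma^2 / (2*theta)
= 0.5500^2 / (2*1.8700)
= 0.3025 / 3.7400
= 0.0809

0.0809


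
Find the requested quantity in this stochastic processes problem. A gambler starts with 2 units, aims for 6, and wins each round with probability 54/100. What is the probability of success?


Gambler's ruin formula:
r = q/p = 0.4600/0.5400 = 0.8519
P(win) = (1 - r^i)/(1 - r^N)
= (1 - 0.8519^2)/(1 - 0.8519^6)
= 0.4440

0.4440


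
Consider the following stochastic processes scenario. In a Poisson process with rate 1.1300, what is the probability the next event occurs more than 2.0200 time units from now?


P(X > t) = exp(-lambda * t)
= exp(-1.1300 * 2.0200)
= exp(-2.2826) = 0.1020

0.1020


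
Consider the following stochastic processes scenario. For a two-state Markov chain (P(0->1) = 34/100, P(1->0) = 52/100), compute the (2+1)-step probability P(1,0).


P^3 = P^2 * P^1
Computing via matrix multiplication of the transition matrix.
Entry (1,0) of P^3 = 0.6030

0.6030


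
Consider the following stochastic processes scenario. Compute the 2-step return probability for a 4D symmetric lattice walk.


P(return in 2 steps) = P(reverse first step) = 1/(2d)
= 1/8
= 0.1250

0.1250


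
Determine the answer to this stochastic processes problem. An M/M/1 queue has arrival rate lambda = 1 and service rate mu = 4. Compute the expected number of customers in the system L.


rho = 1/4 = 0.2500
L = rho/(1-rho)
= 0.2500/0.7500
= 0.3333

0.3333


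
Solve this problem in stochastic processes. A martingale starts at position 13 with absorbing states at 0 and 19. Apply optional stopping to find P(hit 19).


By optional stopping theorem: E(M at tau) = M(0) = 13
P(hit 19)*19 + P(hit 0)*0 = 13
P(hit 19) = (13 - 0)/(19 - 0) = 13/19 = 0.6842

0.6842


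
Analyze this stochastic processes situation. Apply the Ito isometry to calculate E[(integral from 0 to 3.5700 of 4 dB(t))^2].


By Ito isometry: E[(int f dB)^2] = int f^2 dt
= 4^2 * 3.5700
= 16 * 3.5700 = 57.1200

57.1200


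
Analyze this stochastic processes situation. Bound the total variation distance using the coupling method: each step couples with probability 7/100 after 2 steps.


TV distance bound <= (1-delta)^n
= (1 - 0.0700)^2
= 0.9300^2
= 0.8649

0.8649


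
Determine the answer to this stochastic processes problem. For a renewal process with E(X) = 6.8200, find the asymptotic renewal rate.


Long-run renewal rate = 1/E(X)
= 1/6.8200
= 0.1466

0.1466


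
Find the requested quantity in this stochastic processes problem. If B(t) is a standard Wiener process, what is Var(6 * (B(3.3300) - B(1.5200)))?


Var(alpha*(B(t)-B(s))) = alpha^2 * (t-s)
= 6^2 * (3.3300 - 1.5200)
= 36 * 1.8100
= 65.1600

65.1600


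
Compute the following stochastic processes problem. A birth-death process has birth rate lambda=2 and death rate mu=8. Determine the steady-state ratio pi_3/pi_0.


For birth-death process, pi_n/pi_0 = (lambda/mu)^n
= (2/8)^3
= 0.0156

0.0156


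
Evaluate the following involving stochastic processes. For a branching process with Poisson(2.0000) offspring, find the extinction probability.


Since mu = 2.0000 > 1, extinction prob q < 1.
Solve s = exp(mu*(s-1)) iteratively.
q = 0.2032

0.2032


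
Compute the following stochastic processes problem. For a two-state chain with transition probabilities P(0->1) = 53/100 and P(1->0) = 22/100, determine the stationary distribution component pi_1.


Stationary distribution: pi_0 = p10/(p01+p10), pi_1 = p01/(p01+p10)
p01 = 0.5300, p10 = 0.2200
pi_1 = 0.7067

0.7067


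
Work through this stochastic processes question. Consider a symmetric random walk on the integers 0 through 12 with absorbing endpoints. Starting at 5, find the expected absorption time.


For symmetric RW on 0,...,N with absorbing barriers, E(i) = i*(N-i)
E(5) = 5 * 7 = 35

35


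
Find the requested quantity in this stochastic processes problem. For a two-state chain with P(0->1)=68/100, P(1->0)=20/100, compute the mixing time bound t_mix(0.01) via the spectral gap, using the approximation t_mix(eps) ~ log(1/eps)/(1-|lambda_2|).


lambda_2 = |1 - p01 - p10| = |1 - 0.6800 - 0.2000| = 0.1200
t_mix ~ log(1/eps)/(1 - |lambda_2|)
= log(100)/(1 - 0.1200) = 4.6052/0.8800
= 5.2331

5.2331


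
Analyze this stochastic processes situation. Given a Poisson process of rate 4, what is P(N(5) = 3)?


P(N(t)=k) = (lambda*t)^k * exp(-lambda*t) / k!
lambda*t = 20
= 20^3 * exp(-20) / 3!
= 8000 * 2.0612e-09 / 6
= 2.7482e-06

2.7482e-06


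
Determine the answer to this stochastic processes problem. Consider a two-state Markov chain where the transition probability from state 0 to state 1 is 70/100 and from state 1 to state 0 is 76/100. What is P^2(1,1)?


Computing P^2 by matrix multiplication.
P = [[0.3000, 0.7000], [0.7600, 0.2400]]
After raising P to the power 2:
P^2(1,1) = 0.5896

0.5896


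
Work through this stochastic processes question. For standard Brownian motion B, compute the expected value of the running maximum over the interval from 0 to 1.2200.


E(max B(s)) = sqrt(2t/pi)
= sqrt(2*1.2200/pi)
= sqrt(0.7767)
= 0.8813

0.8813


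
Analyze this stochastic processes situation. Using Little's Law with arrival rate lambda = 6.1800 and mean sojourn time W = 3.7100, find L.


Little's Law: L = lambda * W
= 6.1800 * 3.7100
= 22.9278

22.9278


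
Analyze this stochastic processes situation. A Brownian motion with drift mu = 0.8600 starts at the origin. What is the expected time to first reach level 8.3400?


Expected first passage time = a/mu
= 8.3400/0.8600
= 9.6977

9.6977


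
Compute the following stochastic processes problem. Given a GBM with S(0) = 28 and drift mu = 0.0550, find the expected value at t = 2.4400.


E[S(t)] = S(0) * exp(mu * t)
= 28 * exp(0.0550 * 2.4400)
= 28 * 1.1436
= 32.0214

32.0214


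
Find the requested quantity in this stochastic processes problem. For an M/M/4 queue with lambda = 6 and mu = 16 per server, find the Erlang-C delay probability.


a = lambda/mu = 0.3750
rho = a/c = 0.0938
Erlang-C formula applied:
C(c,a) = 6.2488e-04

6.2488e-04


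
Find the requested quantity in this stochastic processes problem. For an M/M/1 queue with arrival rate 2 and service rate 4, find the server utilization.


rho = lambda/mu
= 2/4
= 0.5000

0.5000


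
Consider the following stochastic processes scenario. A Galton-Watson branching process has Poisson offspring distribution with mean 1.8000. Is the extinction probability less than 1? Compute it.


Since mu = 1.8000 > 1, extinction prob q < 1.
Solve s = exp(mu*(s-1)) iteratively.
q = 0.2676

0.2676


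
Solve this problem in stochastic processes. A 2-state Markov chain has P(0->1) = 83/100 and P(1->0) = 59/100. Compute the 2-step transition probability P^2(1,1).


Computing P^2 by matrix multiplication.
P = [[0.1700, 0.8300], [0.5900, 0.4100]]
After raising P to the power 2:
P^2(1,1) = 0.6578

0.6578


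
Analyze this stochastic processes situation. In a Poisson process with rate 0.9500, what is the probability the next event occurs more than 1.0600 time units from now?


P(X > t) = exp(-lambda * t)
= exp(-0.9500 * 1.0600)
= exp(-1.0070) = 0.3653

0.3653


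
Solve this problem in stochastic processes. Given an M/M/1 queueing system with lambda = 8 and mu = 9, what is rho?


rho = lambda/mu
= 8/9
= 0.8889

0.8889


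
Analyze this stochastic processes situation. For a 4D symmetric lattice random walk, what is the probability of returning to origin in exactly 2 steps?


P(return in 2 steps) = P(reverse first step) = 1/(2d)
= 1/8
= 0.1250

0.1250


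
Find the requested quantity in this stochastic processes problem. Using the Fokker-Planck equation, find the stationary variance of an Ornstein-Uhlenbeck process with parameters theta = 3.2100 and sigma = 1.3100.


Stationary variance = sigma^2 / (2*theta)
= 1.3100^2 / (2*3.2100)
= 1.7161 / 6.4200
= 0.2673

0.2673


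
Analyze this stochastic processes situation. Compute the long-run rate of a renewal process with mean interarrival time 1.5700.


Long-run renewal rate = 1/E(X)
= 1/1.5700
= 0.6369

0.6369


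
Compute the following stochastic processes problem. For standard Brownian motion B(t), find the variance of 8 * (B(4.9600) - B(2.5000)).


Var(alpha*(B(t)-B(s))) = alpha^2 * (t-s)
= 8^2 * (4.9600 - 2.5000)
= 64 * 2.4600
= 157.4400

157.4400


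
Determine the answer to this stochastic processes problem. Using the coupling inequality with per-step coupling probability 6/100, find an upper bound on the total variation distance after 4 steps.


TV distance bound <= (1-delta)^n
= (1 - 0.0600)^4
= 0.9400^4
= 0.7807

0.7807


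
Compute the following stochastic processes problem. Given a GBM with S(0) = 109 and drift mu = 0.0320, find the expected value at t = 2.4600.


E[S(t)] = S(0) * exp(mu * t)
= 109 * exp(0.0320 * 2.4600)
= 109 * 1.0819
= 117.9272

117.9272


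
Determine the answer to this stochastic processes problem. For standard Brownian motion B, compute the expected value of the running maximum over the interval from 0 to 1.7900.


E(max B(s)) = sqrt(2t/pi)
= sqrt(2*1.7900/pi)
= sqrt(1.1395)
= 1.0675

1.0675


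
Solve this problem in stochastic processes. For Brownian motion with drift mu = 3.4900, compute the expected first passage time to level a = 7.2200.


Expected first passage time = a/mu
= 7.2200/3.4900
= 2.0688

2.0688


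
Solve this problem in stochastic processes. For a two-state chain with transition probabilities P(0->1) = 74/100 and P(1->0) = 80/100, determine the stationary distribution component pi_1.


Stationary distribution: pi_0 = p10/(p01+p10), pi_1 = p01/(p01+p10)
p01 = 0.7400, p10 = 0.8000
pi_1 = 0.4805

0.4805


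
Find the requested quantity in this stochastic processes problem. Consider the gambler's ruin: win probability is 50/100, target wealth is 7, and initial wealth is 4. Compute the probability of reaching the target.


p = 1/2: P(win) = i/N = 4/7
= 0.5714

0.5714


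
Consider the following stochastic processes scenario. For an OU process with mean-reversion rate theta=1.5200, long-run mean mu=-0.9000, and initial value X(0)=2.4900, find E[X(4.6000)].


E[X(t)] = mu + (X(0) - mu)*exp(-theta*t)
= -0.9000 + (2.4900 - -0.9000)*exp(-1.5200*4.6000)
= -0.9000 + 3.3900 * 9.1921e-04
= -0.8969

-0.8969


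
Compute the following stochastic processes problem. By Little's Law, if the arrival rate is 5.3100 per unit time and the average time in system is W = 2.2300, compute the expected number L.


Little's Law: L = lambda * W
= 5.3100 * 2.2300
= 11.8413

11.8413


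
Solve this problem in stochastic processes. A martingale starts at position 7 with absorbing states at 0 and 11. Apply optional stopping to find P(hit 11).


By optional stopping theorem: E(M at tau) = M(0) = 7
P(hit 11)*11 + P(hit 0)*0 = 7
P(hit 11) = (7 - 0)/(11 - 0) = 7/11 = 0.6364

0.6364


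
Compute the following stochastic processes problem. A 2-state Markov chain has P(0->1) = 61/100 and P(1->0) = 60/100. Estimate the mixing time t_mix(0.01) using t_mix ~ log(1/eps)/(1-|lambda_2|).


lambda_2 = |1 - p01 - p10| = |1 - 0.6100 - 0.6000| = 0.2100
t_mix ~ log(1/eps)/(1 - |lambda_2|)
= log(100)/(1 - 0.2100) = 4.6052/0.7900
= 5.8293

5.8293


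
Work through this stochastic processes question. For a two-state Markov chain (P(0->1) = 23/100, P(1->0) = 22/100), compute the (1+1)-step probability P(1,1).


P^2 = P^1 * P^1
Computing via matrix multiplication of the transition matrix.
Entry (1,1) of P^2 = 0.6590

0.6590


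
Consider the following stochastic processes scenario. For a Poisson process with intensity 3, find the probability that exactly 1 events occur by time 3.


P(N(t)=k) = (lambda*t)^k * exp(-lambda*t) / k!
lambda*t = 9
= 9^1 * exp(-9) / 1!
= 9 * 1.2341e-04 / 1
= 0.0011

0.0011


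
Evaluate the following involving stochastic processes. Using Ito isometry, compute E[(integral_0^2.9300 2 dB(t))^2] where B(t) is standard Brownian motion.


By Ito isometry: E[(int f dB)^2] = int f^2 dt
= 2^2 * 2.9300
= 4 * 2.9300 = 11.7200

11.7200


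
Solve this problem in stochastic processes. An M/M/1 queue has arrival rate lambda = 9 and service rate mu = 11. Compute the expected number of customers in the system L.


rho = 9/11 = 0.8182
L = rho/(1-rho)
= 0.8182/0.1818
= 4.5000

4.5000


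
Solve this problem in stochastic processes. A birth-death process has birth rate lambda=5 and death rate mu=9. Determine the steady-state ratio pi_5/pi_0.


For birth-death process, pi_n/pi_0 = (lambda/mu)^n
= (5/9)^5
= 0.0529

0.0529


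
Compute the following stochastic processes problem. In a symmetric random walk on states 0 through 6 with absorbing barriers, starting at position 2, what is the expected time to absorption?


For symmetric RW on 0,...,N with absorbing barriers, E(i) = i*(N-i)
E(2) = 2 * 4 = 8

8


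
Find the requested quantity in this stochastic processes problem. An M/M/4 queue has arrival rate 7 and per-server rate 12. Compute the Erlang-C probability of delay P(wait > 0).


a = lambda/mu = 0.5833
rho = a/c = 0.1458
Erlang-C formula applied:
C(c,a) = 0.0032

0.0032


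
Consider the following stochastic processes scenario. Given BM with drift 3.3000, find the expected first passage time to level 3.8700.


Expected first passage time = a/mu
= 3.8700/3.3000
= 1.1727

1.1727


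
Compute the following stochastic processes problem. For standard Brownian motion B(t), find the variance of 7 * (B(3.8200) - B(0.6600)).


Var(alpha*(B(t)-B(s))) = alpha^2 * (t-s)
= 7^2 * (3.8200 - 0.6600)
= 49 * 3.1600
= 154.8400

154.8400


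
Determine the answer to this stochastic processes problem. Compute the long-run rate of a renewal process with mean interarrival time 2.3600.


Long-run renewal rate = 1/E(X)
= 1/2.3600
= 0.4237

0.4237


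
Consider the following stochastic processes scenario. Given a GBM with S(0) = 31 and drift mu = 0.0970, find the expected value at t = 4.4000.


E[S(t)] = S(0) * exp(mu * t)
= 31 * exp(0.0970 * 4.4000)
= 31 * 1.5323
= 47.5027

47.5027


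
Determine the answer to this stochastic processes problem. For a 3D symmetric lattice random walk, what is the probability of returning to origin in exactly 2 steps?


P(return in 2 steps) = P(reverse first step) = 1/(2d)
= 1/6
= 0.1667

0.1667


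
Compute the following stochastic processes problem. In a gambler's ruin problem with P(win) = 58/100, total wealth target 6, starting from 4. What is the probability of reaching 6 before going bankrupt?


Gambler's ruin formula:
r = q/p = 0.4200/0.5800 = 0.7241
P(win) = (1 - r^i)/(1 - r^N)
= (1 - 0.7241^4)/(1 - 0.7241^6)
= 0.8472

0.8472


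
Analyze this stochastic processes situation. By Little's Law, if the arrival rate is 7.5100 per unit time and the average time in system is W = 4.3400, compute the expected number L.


Little's Law: L = lambda * W
= 7.5100 * 4.3400
= 32.5934

32.5934


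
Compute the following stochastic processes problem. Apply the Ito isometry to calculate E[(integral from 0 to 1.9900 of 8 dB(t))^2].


By Ito isometry: E[(int f dB)^2] = int f^2 dt
= 8^2 * 1.9900
= 64 * 1.9900 = 127.3600

127.3600


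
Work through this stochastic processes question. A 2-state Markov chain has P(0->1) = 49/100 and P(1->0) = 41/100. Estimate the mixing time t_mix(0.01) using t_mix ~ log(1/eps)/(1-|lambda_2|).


lambda_2 = |1 - p01 - p10| = |1 - 0.4900 - 0.4100| = 0.1000
t_mix ~ log(1/eps)/(1 - |lambda_2|)
= log(100)/(1 - 0.1000) = 4.6052/0.9000
= 5.1169

5.1169


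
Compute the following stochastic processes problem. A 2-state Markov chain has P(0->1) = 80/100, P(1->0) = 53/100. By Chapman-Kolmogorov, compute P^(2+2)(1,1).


P^4 = P^2 * P^2
Computing via matrix multiplication of the transition matrix.
Entry (1,1) of P^4 = 0.6062

0.6062


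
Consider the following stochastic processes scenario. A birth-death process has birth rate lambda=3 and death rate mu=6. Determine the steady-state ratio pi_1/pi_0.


For birth-death process, pi_n/pi_0 = (lambda/mu)^n
= (3/6)^1
= 0.5000

0.5000


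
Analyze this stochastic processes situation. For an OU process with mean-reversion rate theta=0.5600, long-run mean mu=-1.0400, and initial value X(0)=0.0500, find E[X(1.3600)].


E[X(t)] = mu + (X(0) - mu)*exp(-theta*t)
= -1.0400 + (0.0500 - -1.0400)*exp(-0.5600*1.3600)
= -1.0400 + 1.0900 * 0.4669
= -0.5311

-0.5311


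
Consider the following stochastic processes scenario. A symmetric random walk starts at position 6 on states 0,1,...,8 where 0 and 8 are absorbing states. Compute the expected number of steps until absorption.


For symmetric RW on 0,...,N with absorbing barriers, E(i) = i*(N-i)
E(6) = 6 * 2 = 12

12


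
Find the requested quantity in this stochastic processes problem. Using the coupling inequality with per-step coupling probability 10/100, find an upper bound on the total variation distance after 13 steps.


TV distance bound <= (1-delta)^n
= (1 - 0.1000)^13
= 0.9000^13
= 0.2542

0.2542


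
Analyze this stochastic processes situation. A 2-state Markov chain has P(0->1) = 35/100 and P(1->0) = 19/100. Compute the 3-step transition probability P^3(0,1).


Computing P^3 by matrix multiplication.
P = [[0.6500, 0.3500], [0.1900, 0.8100]]
After raising P to the power 3:
P^3(0,1) = 0.5851

0.5851


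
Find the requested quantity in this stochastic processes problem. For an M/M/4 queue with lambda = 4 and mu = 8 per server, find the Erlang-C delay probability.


a = lambda/mu = 0.5000
rho = a/c = 0.1250
Erlang-C formula applied:
C(c,a) = 0.0018

0.0018


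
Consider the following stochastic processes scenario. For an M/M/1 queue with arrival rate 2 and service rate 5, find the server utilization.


rho = lambda/mu
= 2/5
= 0.4000

0.4000
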